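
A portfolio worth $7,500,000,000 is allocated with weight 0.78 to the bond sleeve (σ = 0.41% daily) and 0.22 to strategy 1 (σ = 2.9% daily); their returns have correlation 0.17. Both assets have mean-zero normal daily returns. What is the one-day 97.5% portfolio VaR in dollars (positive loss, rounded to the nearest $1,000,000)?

σ_p² = 0.78²·0.41² + 0.22²·2.9² + 2·0.17·0.78·0.22·0.41·2.9 = 0.5787 (%²).
σ_p = √0.5787 = 0.761%.
At 97.5%, z = 1.960.
VaR = 1.960 × 0.761% = 1.492%; on $7,500,000,000 that is $111,900,000.

$112,000,000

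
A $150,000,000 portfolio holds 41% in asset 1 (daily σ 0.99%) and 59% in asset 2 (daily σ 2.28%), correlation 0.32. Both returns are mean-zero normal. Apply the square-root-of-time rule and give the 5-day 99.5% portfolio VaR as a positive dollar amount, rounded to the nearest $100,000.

$13,200,000

σ_p = √(0.41²·0.99² + 0.59²·2.28² + 2·0.32·0.41·0.59·0.99·2.28) = 1.524%.
σ_{5d} = 1.524% × √5 = 3.408%.
z(99.5%) = 2.576.
VaR = 2.576 × 3.408% = 8.779%; on $150,000,000 that is $13,168,500.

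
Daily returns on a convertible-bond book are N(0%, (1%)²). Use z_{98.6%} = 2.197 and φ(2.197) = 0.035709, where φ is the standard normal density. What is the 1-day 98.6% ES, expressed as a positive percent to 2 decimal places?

Tail multiplier: φ(z)/(1−α) = 0.035709 / 0.014 = 2.551.
ES = 1% × 2.551 = 2.551%.

2.55%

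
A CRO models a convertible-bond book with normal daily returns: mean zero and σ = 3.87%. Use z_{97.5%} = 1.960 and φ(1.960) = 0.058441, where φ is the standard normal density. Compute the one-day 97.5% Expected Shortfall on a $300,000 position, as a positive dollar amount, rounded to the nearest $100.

$27,100

Tail multiplier: φ(z)/(1−α) = 0.058441 / 0.025 = 2.338.
ES = 3.87% × 2.338 = 9.048%.
On $300,000: 0.09048 × $300,000 = $27,144.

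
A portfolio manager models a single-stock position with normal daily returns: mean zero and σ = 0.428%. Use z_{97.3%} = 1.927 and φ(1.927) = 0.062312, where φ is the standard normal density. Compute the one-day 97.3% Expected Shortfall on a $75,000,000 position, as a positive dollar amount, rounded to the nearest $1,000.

Tail multiplier: φ(z)/(1−α) = 0.062312 / 0.027 = 2.308.
ES = 0.428% × 2.308 = 0.988%.
On $75,000,000: 0.00988 × $75,000,000 = $741,000.

$741,000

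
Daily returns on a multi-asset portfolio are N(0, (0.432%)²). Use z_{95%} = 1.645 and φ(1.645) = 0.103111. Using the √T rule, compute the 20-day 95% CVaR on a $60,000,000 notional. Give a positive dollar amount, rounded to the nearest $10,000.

$2,390,000

σ_{20d} = 0.432% × √20 = 1.932%.
ES multiplier = φ(z)/(1−α) = 0.103111/0.05 = 2.062.
ES = 1.932% × 2.062 = 3.984%; on $60,000,000: $2,390,400.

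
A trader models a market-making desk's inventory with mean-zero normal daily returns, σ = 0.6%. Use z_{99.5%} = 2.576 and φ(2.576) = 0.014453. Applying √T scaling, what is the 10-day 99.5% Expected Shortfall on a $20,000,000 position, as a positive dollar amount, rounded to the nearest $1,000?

$1,097,000

σ_{10d} = 0.6% × √10 = 1.897%.
ES multiplier = φ(z)/(1−α) = 0.014453/0.005 = 2.891.
ES = 1.897% × 2.891 = 5.484%; on $20,000,000: $1,096,800.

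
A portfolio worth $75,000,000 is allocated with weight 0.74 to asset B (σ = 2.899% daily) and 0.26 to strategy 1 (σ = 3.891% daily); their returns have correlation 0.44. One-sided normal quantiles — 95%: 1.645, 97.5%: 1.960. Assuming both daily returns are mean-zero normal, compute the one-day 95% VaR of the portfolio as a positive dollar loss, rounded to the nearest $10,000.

$3,390,000

σ_p² = 0.74²·2.899² + 0.26²·3.891² + 2·0.44·0.74·0.26·2.899·3.891 = 7.5354 (%²).
σ_p = √7.5354 = 2.745%.
VaR = 1.645 × 2.745% = 4.516%; on $75,000,000 that is $3,387,000.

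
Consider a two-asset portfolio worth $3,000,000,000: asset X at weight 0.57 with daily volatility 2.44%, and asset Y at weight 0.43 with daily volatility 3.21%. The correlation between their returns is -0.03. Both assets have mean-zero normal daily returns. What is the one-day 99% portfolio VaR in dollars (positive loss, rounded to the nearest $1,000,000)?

σ_p² = 0.57²·2.44² + 0.43²·3.21² + 2·-0.03·0.57·0.43·2.44·3.21 = 3.7244 (%²).
σ_p = √3.7244 = 1.930%.
At 99%, z = 2.326.
VaR = 2.326 × 1.930% = 4.489%; on $3,000,000,000 that is $134,670,000.

$135,000,000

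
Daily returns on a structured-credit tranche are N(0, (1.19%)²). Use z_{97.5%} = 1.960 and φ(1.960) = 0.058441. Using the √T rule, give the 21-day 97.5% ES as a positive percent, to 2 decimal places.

12.75%

σ_{21d} = 1.19% × √21 = 5.453%.
ES multiplier = φ(z)/(1−α) = 0.058441/0.025 = 2.338.
ES = 5.453% × 2.338 = 12.749%.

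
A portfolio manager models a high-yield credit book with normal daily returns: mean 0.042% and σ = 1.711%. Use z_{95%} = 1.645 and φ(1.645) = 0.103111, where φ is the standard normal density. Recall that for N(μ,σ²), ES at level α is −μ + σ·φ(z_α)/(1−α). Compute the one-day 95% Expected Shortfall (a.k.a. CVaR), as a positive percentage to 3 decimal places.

Tail multiplier: φ(z)/(1−α) = 0.103111 / 0.05 = 2.062.
ES = −(0.042%) + 1.711% × 2.062 = 3.486%.

3.486%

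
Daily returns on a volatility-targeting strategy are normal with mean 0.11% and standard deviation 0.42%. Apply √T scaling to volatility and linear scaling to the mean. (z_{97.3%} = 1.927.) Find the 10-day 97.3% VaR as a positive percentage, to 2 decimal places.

σ_{10d} = 0.42% × √10 = 1.328%; μ_{10d} = 10 × 0.11% = 1.100%.
VaR = −(1.100%) + 1.927 × 1.328% = 1.459%.

1.46%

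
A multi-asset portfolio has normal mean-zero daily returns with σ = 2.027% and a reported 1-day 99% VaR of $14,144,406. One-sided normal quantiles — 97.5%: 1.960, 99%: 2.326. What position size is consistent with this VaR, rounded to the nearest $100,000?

VaR as a fraction of value: z·σ = 2.326 × 2.027% = 4.7148%.
Position = $14,144,406 / 0.047148 = $300,000,000.

$300,000,000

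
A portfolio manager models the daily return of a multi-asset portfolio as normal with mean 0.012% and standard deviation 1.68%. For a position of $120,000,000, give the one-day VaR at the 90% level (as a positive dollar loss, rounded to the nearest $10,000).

At 90% one-sided, z = 1.282.
VaR = −μ + z·σ = −(0.012%) + 1.282 × 1.68% = 2.142%.
On $120,000,000: 0.02142 × $120,000,000 = $2,570,400.

$2,570,000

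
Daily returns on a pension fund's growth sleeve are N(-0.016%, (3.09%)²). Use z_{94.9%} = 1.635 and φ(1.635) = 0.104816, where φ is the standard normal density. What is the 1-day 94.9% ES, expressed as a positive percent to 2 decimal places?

Tail multiplier: φ(z)/(1−α) = 0.104816 / 0.051 = 2.055.
ES = −(-0.016%) + 3.09% × 2.055 = 6.366%.

6.37%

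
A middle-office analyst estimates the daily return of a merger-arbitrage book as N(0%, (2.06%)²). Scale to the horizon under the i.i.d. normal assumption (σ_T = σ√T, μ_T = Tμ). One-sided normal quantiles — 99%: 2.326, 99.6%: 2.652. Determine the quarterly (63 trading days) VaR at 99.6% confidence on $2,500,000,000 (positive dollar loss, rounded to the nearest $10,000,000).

σ_{63d} = 2.06% × √63 = 16.351%.
VaR = 2.652 × 16.351% = 43.363%.
On $2,500,000,000: 0.43363 × $2,500,000,000 = $1,084,075,000.

$1,080,000,000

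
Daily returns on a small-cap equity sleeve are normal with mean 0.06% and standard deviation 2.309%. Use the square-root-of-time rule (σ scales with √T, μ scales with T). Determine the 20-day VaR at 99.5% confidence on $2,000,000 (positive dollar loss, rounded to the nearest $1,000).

$508,000

At 99.5%, z = 2.576.
σ_{20d} = 2.309% × √20 = 10.326%; μ_{20d} = 20 × 0.06% = 1.200%.
VaR = −(1.200%) + 2.576 × 10.326% = 25.400%.
On $2,000,000: 0.25400 × $2,000,000 = $508,000.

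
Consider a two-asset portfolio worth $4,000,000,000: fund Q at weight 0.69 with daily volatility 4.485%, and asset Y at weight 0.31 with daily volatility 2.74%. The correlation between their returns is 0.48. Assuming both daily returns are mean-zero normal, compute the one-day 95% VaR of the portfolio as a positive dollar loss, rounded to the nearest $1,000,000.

σ_p² = 0.69²·4.485² + 0.31²·2.74² + 2·0.48·0.69·0.31·4.485·2.74 = 12.8218 (%²).
σ_p = √12.8218 = 3.581%.
At 95%, z = 1.645.
VaR = 1.645 × 3.581% = 5.891%; on $4,000,000,000 that is $235,640,000.

$236,000,000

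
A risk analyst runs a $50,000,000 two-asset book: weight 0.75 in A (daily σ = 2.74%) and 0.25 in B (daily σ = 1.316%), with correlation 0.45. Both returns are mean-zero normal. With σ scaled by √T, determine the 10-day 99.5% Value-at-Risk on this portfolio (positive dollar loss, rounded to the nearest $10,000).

$9,050,000

σ_p = √(0.75²·2.74² + 0.25²·1.316² + 2·0.45·0.75·0.25·2.74·1.316) = 2.223%.
σ_{10d} = 2.223% × √10 = 7.030%.
z(99.5%) = 2.576.
VaR = 2.576 × 7.030% = 18.109%; on $50,000,000 that is $9,054,500.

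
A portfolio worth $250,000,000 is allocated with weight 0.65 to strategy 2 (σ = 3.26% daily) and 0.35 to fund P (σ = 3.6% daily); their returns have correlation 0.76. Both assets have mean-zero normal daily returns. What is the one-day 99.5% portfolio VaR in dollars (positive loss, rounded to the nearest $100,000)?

$20,500,000

σ_p² = 0.65²·3.26² + 0.35²·3.6² + 2·0.76·0.65·0.35·3.26·3.6 = 10.1361 (%²).
σ_p = √10.1361 = 3.184%.
At 99.5%, z = 2.576.
VaR = 2.576 × 3.184% = 8.202%; on $250,000,000 that is $20,505,000.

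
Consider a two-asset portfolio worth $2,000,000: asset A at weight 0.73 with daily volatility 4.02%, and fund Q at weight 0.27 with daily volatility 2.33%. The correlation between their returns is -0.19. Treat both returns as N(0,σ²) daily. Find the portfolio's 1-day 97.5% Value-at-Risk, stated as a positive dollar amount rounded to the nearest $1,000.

$113,000

σ_p² = 0.73²·4.02² + 0.27²·2.33² + 2·-0.19·0.73·0.27·4.02·2.33 = 8.3061 (%²).
σ_p = √8.3061 = 2.882%.
At 97.5%, z = 1.960.
VaR = 1.960 × 2.882% = 5.649%; on $2,000,000 that is $112,980.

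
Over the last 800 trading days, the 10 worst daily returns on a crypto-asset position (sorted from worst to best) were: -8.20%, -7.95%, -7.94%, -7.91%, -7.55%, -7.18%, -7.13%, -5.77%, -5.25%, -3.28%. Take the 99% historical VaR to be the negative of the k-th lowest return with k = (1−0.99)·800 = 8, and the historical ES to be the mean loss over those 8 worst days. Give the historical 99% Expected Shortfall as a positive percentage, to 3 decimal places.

7.454%

The 8 worst returns sum to -59.63%.
ES = −(-59.63%) / 8 = 7.45375% ≈ 7.454%.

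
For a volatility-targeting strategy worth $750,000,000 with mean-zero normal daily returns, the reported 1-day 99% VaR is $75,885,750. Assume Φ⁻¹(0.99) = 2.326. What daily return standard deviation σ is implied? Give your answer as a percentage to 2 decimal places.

4.35%

VaR as a fraction: $75,885,750 / $750,000,000 = 10.118%.
σ = VaR / z = 10.118% / 2.326 = 4.350%.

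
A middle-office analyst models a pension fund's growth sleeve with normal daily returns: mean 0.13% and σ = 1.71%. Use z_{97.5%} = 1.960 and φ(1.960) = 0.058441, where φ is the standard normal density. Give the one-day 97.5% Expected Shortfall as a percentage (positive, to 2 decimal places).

3.87%

Tail multiplier: φ(z)/(1−α) = 0.058441 / 0.025 = 2.338.
ES = −(0.13%) + 1.71% × 2.338 = 3.868%.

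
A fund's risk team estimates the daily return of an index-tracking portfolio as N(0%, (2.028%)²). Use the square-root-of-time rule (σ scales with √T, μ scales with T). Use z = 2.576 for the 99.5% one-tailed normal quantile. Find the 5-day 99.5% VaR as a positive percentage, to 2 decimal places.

11.68%

σ_{5d} = 2.028% × √5 = 4.535%.
VaR = 2.576 × 4.535% = 11.682%.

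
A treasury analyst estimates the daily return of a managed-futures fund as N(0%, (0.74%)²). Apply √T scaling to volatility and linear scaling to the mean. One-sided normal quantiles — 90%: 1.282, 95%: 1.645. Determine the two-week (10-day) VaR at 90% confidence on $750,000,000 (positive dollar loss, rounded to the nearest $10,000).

σ_{10d} = 0.74% × √10 = 2.340%.
VaR = 1.282 × 2.340% = 3.000%.
On $750,000,000: 0.03000 × $750,000,000 = $22,500,000.

$22,500,000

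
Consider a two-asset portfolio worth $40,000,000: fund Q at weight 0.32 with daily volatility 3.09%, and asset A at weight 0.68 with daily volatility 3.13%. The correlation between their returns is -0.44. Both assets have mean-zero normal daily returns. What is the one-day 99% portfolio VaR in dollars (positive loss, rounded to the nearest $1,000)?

σ_p² = 0.32²·3.09² + 0.68²·3.13² + 2·-0.44·0.32·0.68·3.09·3.13 = 3.6558 (%²).
σ_p = √3.6558 = 1.912%.
At 99%, z = 2.326.
VaR = 2.326 × 1.912% = 4.447%; on $40,000,000 that is $1,778,800.

$1,779,000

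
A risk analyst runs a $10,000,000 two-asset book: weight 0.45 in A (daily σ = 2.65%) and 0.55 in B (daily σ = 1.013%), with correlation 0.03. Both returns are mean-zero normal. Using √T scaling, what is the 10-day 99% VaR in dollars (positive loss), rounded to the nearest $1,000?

$979,000

σ_p = √(0.45²·2.65² + 0.55²·1.013² + 2·0.03·0.45·0.55·2.65·1.013) = 1.331%.
σ_{10d} = 1.331% × √10 = 4.209%.
z(99%) = 2.326.
VaR = 2.326 × 4.209% = 9.790%; on $10,000,000 that is $979,000.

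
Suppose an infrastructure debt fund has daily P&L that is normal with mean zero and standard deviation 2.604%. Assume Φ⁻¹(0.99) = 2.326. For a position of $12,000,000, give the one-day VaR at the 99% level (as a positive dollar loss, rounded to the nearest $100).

$726,800

VaR = z·σ = 2.326 × 2.604% = 6.057%.
On $12,000,000: 0.06057 × $12,000,000 = $726,840.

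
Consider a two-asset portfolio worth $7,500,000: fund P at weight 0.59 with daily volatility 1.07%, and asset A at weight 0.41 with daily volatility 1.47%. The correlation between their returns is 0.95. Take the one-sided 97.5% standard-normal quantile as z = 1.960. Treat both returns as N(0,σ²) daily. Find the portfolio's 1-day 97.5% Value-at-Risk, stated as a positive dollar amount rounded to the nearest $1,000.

σ_p² = 0.59²·1.07² + 0.41²·1.47² + 2·0.95·0.59·0.41·1.07·1.47 = 1.4847 (%²).
σ_p = √1.4847 = 1.218%.
VaR = 1.960 × 1.218% = 2.387%; on $7,500,000 that is $179,025.

$179,000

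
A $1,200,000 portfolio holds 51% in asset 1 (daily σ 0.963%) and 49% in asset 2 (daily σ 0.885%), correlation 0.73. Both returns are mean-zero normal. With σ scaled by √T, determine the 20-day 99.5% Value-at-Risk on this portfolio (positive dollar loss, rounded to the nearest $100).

σ_p = √(0.51²·0.963² + 0.49²·0.885² + 2·0.73·0.51·0.49·0.963·0.885) = 0.860%.
σ_{20d} = 0.860% × √20 = 3.846%.
z(99.5%) = 2.576.
VaR = 2.576 × 3.846% = 9.907%; on $1,200,000 that is $118,884.

$118,900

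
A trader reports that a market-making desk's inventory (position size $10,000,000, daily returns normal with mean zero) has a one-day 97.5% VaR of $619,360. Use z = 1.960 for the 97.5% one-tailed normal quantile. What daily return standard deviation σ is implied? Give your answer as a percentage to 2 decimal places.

VaR as a fraction: $619,360 / $10,000,000 = 6.194%.
σ = VaR / z = 6.194% / 1.960 = 3.160%.

3.16%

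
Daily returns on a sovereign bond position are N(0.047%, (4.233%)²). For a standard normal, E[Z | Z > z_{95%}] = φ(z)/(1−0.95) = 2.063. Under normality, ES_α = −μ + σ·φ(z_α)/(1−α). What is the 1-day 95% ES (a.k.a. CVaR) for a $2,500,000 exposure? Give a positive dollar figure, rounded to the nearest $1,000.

$217,000

ES = −(0.047%) + 4.233% × 2.063 = 8.686%.
On $2,500,000: 0.08686 × $2,500,000 = $217,150.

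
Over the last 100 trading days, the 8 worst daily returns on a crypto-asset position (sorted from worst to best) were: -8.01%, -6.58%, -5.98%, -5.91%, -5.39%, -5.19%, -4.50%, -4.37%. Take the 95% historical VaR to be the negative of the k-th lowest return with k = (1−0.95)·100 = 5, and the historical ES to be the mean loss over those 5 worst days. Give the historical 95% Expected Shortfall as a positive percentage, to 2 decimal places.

The 5 worst returns sum to -31.87%.
ES = −(-31.87%) / 5 = 6.374% ≈ 6.37%.

6.37%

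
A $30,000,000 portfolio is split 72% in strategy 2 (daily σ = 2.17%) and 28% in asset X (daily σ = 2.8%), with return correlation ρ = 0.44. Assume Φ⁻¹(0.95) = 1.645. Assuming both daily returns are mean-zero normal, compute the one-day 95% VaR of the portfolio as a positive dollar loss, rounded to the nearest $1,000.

$1,003,000

σ_p² = 0.72²·2.17² + 0.28²·2.8² + 2·0.44·0.72·0.28·2.17·2.8 = 4.1337 (%²).
σ_p = √4.1337 = 2.033%.
VaR = 1.645 × 2.033% = 3.344%; on $30,000,000 that is $1,003,200.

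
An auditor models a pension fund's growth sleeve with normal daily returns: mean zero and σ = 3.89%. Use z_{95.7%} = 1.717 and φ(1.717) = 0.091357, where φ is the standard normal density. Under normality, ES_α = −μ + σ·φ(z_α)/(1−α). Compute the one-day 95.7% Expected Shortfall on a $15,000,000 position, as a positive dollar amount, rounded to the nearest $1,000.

Tail multiplier: φ(z)/(1−α) = 0.091357 / 0.043 = 2.125.
ES = 3.89% × 2.125 = 8.266%.
On $15,000,000: 0.08266 × $15,000,000 = $1,239,900.

$1,240,000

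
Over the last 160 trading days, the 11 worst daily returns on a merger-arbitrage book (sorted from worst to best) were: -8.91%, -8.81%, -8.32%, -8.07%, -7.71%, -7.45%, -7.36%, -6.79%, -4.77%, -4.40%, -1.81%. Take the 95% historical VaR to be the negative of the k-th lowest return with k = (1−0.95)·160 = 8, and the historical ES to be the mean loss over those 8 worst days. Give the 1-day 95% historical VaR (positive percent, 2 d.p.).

k = 8; the 8th lowest return is -6.79%, so VaR = 6.79%.

6.79%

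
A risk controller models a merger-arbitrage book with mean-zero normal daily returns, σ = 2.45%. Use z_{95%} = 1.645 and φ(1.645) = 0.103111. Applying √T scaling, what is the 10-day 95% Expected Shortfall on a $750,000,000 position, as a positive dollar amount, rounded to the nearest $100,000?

σ_{10d} = 2.45% × √10 = 7.748%.
ES multiplier = φ(z)/(1−α) = 0.103111/0.05 = 2.062.
ES = 7.748% × 2.062 = 15.976%; on $750,000,000: $119,820,000.

$119,800,000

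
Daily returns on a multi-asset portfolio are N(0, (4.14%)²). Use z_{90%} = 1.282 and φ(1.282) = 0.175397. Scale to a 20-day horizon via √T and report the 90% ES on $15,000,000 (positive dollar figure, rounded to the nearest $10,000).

$4,870,000

σ_{20d} = 4.14% × √20 = 18.515%.
ES multiplier = φ(z)/(1−α) = 0.175397/0.1 = 1.754.
ES = 18.515% × 1.754 = 32.475%; on $15,000,000: $4,871,250.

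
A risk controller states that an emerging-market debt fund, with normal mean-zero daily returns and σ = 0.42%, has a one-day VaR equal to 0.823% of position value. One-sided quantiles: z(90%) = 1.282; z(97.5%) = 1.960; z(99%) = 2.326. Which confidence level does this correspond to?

Implied z = VaR/σ = 0.823 / 0.42 = 1.960.
This matches z(97.5%) = 1.960.

97.5%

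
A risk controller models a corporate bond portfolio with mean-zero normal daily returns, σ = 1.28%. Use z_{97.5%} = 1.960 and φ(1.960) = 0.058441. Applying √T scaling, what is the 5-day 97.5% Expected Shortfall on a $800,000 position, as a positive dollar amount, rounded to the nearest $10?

σ_{5d} = 1.28% × √5 = 2.862%.
ES multiplier = φ(z)/(1−α) = 0.058441/0.025 = 2.338.
ES = 2.862% × 2.338 = 6.691%; on $800,000: $53,528.

$53,530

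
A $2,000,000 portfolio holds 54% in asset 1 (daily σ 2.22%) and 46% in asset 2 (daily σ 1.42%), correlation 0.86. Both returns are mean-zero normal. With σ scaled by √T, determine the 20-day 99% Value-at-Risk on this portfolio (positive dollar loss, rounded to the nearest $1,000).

σ_p = √(0.54²·2.22² + 0.46²·1.42² + 2·0.86·0.54·0.46·2.22·1.42) = 1.792%.
σ_{20d} = 1.792% × √20 = 8.014%.
z(99%) = 2.326.
VaR = 2.326 × 8.014% = 18.641%; on $2,000,000 that is $372,820.

$373,000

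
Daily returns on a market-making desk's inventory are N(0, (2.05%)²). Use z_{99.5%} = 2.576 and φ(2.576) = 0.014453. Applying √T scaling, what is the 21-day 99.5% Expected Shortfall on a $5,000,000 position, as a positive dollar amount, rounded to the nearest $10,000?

$1,360,000

σ_{21d} = 2.05% × √21 = 9.394%.
ES multiplier = φ(z)/(1−α) = 0.014453/0.005 = 2.891.
ES = 9.394% × 2.891 = 27.158%; on $5,000,000: $1,357,900.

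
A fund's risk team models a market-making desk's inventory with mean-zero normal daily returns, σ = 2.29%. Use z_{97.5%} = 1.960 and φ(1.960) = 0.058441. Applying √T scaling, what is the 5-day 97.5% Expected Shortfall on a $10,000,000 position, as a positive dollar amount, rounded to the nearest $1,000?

σ_{5d} = 2.29% × √5 = 5.121%.
ES multiplier = φ(z)/(1−α) = 0.058441/0.025 = 2.338.
ES = 5.121% × 2.338 = 11.973%; on $10,000,000: $1,197,300.

$1,197,000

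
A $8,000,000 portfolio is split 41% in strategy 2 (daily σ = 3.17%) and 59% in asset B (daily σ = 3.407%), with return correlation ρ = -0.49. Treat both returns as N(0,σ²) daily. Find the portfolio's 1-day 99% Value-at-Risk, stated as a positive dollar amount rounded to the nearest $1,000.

σ_p² = 0.41²·3.17² + 0.59²·3.407² + 2·-0.49·0.41·0.59·3.17·3.407 = 3.1695 (%²).
σ_p = √3.1695 = 1.780%.
At 99%, z = 2.326.
VaR = 2.326 × 1.780% = 4.140%; on $8,000,000 that is $331,200.

$331,000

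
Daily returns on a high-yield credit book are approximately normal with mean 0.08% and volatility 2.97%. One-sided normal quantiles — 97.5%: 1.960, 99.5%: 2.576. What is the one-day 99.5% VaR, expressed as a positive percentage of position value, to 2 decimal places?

VaR = −μ + z·σ = −(0.08%) + 2.576 × 2.97% = 7.571%.

7.57%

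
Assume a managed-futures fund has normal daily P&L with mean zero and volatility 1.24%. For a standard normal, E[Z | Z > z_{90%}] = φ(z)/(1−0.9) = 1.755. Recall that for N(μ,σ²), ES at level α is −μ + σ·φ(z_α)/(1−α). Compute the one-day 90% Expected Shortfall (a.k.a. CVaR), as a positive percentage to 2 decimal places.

2.18%

ES = 1.24% × 1.755 = 2.176%.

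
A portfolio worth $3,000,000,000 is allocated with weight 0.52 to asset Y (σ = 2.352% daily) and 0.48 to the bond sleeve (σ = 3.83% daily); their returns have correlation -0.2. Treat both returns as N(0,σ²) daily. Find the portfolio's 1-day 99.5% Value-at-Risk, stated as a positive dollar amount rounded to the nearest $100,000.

σ_p² = 0.52²·2.352² + 0.48²·3.83² + 2·-0.2·0.52·0.48·2.352·3.83 = 3.9762 (%²).
σ_p = √3.9762 = 1.994%.
At 99.5%, z = 2.576.
VaR = 2.576 × 1.994% = 5.137%; on $3,000,000,000 that is $154,110,000.

$154,100,000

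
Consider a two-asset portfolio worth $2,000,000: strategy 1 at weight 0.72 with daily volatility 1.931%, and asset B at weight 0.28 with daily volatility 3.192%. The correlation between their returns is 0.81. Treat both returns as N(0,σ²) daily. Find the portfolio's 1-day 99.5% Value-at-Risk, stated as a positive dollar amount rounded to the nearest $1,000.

$112,000

σ_p² = 0.72²·1.931² + 0.28²·3.192² + 2·0.81·0.72·0.28·1.931·3.192 = 4.7448 (%²).
σ_p = √4.7448 = 2.178%.
At 99.5%, z = 2.576.
VaR = 2.576 × 2.178% = 5.611%; on $2,000,000 that is $112,220.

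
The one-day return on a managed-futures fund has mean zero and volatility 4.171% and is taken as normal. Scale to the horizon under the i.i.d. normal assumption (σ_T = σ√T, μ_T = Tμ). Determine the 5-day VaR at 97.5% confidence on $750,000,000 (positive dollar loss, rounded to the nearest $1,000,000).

At 97.5%, z = 1.960.
σ_{5d} = 4.171% × √5 = 9.327%.
VaR = 1.960 × 9.327% = 18.281%.
On $750,000,000: 0.18281 × $750,000,000 = $137,107,500.

$137,000,000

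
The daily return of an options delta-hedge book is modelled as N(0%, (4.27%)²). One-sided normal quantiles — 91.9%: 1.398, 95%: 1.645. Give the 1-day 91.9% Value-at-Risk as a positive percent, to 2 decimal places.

5.97%

VaR = z·σ = 1.398 × 4.27% = 5.969%.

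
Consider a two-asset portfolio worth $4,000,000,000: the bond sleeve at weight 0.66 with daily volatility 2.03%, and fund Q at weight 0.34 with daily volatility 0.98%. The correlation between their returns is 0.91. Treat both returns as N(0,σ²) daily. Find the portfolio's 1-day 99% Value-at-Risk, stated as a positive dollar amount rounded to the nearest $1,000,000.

σ_p² = 0.66²·2.03² + 0.34²·0.98² + 2·0.91·0.66·0.34·2.03·0.98 = 2.7186 (%²).
σ_p = √2.7186 = 1.649%.
At 99%, z = 2.326.
VaR = 2.326 × 1.649% = 3.836%; on $4,000,000,000 that is $153,440,000.

$153,000,000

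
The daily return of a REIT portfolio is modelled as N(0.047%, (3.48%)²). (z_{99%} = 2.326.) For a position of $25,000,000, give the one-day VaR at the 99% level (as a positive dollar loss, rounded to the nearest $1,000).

$2,012,000

VaR = −μ + z·σ = −(0.047%) + 2.326 × 3.48% = 8.047%.
On $25,000,000: 0.08047 × $25,000,000 = $2,011,750.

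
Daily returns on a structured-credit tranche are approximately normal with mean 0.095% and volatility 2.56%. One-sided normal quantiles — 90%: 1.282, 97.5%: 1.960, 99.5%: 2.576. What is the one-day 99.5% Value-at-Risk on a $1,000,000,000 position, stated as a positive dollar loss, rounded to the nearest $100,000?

VaR = −μ + z·σ = −(0.095%) + 2.576 × 2.56% = 6.500%.
On $1,000,000,000: 0.06500 × $1,000,000,000 = $65,000,000.

$65,000,000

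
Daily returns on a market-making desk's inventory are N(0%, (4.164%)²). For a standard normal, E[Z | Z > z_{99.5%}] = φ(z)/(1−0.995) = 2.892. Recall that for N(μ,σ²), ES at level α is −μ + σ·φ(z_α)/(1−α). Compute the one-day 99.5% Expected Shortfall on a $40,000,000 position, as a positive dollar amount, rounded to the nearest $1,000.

$4,817,000

ES = 4.164% × 2.892 = 12.042%.
On $40,000,000: 0.12042 × $40,000,000 = $4,816,800.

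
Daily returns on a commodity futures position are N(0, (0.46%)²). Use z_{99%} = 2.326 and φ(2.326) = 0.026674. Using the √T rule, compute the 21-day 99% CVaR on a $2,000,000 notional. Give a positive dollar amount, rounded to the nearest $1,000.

$112,000

σ_{21d} = 0.46% × √21 = 2.108%.
ES multiplier = φ(z)/(1−α) = 0.026674/0.01 = 2.667.
ES = 2.108% × 2.667 = 5.622%; on $2,000,000: $112,440.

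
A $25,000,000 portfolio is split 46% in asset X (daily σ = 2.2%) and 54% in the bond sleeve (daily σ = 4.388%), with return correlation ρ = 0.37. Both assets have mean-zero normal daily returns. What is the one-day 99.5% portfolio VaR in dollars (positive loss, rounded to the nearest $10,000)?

$1,870,000

σ_p² = 0.46²·2.2² + 0.54²·4.388² + 2·0.37·0.46·0.54·2.2·4.388 = 8.4133 (%²).
σ_p = √8.4133 = 2.901%.
At 99.5%, z = 2.576.
VaR = 2.576 × 2.901% = 7.473%; on $25,000,000 that is $1,868,250.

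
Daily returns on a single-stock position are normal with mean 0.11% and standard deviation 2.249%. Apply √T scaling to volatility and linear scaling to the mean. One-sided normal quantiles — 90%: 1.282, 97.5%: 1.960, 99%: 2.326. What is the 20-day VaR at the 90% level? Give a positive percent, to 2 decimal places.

10.69%

σ_{20d} = 2.249% × √20 = 10.058%; μ_{20d} = 20 × 0.11% = 2.200%.
VaR = −(2.200%) + 1.282 × 10.058% = 10.694%.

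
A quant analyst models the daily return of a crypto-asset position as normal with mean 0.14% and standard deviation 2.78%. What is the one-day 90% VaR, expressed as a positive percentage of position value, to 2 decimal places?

At 90% one-sided, z = 1.282.
VaR = −μ + z·σ = −(0.14%) + 1.282 × 2.78% = 3.424%.

3.42%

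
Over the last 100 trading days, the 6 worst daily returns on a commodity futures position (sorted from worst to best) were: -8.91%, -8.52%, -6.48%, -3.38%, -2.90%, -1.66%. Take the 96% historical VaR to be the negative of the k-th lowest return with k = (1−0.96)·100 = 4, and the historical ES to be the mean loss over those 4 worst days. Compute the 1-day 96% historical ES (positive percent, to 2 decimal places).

The 4 worst returns sum to -27.29%.
ES = −(-27.29%) / 4 = 6.8225% ≈ 6.82%.

6.82%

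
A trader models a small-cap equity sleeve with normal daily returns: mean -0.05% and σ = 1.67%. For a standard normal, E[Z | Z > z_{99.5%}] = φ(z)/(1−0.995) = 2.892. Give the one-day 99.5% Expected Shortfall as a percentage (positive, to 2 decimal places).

ES = −(-0.05%) + 1.67% × 2.892 = 4.880%.

4.88%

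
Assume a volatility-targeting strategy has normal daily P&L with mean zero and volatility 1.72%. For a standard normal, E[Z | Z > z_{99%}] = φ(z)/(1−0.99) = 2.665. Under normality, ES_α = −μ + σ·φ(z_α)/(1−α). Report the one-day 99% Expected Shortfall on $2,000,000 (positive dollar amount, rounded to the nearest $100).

$91,700

ES = 1.72% × 2.665 = 4.584%.
On $2,000,000: 0.04584 × $2,000,000 = $91,680.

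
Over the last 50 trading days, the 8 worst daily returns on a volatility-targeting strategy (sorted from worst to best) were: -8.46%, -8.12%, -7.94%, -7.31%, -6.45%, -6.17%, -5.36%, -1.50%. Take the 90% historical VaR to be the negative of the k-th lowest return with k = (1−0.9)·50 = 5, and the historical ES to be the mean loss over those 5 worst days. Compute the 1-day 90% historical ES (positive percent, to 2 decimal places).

The 5 worst returns sum to -38.28%.
ES = −(-38.28%) / 5 = 7.656% ≈ 7.66%.

7.66%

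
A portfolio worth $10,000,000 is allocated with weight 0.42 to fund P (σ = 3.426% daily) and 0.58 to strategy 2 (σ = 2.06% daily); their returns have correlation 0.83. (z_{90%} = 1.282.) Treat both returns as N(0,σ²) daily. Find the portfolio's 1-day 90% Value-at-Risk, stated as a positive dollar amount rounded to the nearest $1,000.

$323,000

σ_p² = 0.42²·3.426² + 0.58²·2.06² + 2·0.83·0.42·0.58·3.426·2.06 = 6.3519 (%²).
σ_p = √6.3519 = 2.520%.
VaR = 1.282 × 2.520% = 3.231%; on $10,000,000 that is $323,100.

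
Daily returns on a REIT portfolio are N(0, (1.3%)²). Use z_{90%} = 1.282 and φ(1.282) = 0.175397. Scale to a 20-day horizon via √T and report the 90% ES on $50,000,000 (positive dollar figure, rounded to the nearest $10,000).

$5,100,000

σ_{20d} = 1.3% × √20 = 5.814%.
ES multiplier = φ(z)/(1−α) = 0.175397/0.1 = 1.754.
ES = 5.814% × 1.754 = 10.198%; on $50,000,000: $5,099,000.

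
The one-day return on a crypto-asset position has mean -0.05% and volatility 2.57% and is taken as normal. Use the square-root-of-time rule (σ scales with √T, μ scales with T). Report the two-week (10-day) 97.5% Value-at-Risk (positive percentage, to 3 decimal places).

At 97.5%, z = 1.960.
σ_{10d} = 2.57% × √10 = 8.127%; μ_{10d} = 10 × -0.05% = -0.500%.
VaR = −(-0.500%) + 1.960 × 8.127% = 16.429%.

16.429%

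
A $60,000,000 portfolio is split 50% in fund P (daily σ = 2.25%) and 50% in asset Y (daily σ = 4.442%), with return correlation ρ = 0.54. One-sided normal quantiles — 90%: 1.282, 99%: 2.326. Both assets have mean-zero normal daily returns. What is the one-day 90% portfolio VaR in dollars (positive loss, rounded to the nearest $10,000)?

σ_p² = 0.5²·2.25² + 0.5²·4.442² + 2·0.54·0.5·0.5·2.25·4.442 = 8.8970 (%²).
σ_p = √8.8970 = 2.983%.
VaR = 1.282 × 2.983% = 3.824%; on $60,000,000 that is $2,294,400.

$2,290,000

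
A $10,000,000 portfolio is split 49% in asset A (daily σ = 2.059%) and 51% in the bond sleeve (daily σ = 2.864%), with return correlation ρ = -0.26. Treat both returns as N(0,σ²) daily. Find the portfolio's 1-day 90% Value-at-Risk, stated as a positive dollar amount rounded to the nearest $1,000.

σ_p² = 0.49²·2.059² + 0.51²·2.864² + 2·-0.26·0.49·0.51·2.059·2.864 = 2.3851 (%²).
σ_p = √2.3851 = 1.544%.
At 90%, z = 1.282.
VaR = 1.282 × 1.544% = 1.979%; on $10,000,000 that is $197,900.

$198,000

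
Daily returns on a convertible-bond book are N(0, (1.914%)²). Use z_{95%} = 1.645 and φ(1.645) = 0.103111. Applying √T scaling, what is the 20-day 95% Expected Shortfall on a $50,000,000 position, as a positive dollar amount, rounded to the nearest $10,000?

σ_{20d} = 1.914% × √20 = 8.560%.
ES multiplier = φ(z)/(1−α) = 0.103111/0.05 = 2.062.
ES = 8.560% × 2.062 = 17.651%; on $50,000,000: $8,825,500.

$8,830,000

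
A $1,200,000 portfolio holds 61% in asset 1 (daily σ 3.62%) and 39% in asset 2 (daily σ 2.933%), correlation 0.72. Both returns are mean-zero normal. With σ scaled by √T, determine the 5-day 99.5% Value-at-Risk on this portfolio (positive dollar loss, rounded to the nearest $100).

$216,600

σ_p = √(0.61²·3.62² + 0.39²·2.933² + 2·0.72·0.61·0.39·3.62·2.933) = 3.134%.
σ_{5d} = 3.134% × √5 = 7.008%.
z(99.5%) = 2.576.
VaR = 2.576 × 7.008% = 18.053%; on $1,200,000 that is $216,636.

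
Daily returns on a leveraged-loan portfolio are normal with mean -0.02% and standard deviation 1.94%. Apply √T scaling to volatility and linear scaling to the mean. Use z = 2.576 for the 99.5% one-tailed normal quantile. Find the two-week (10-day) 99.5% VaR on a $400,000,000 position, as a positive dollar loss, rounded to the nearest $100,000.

$64,000,000

σ_{10d} = 1.94% × √10 = 6.135%; μ_{10d} = 10 × -0.02% = -0.200%.
VaR = −(-0.200%) + 2.576 × 6.135% = 16.004%.
On $400,000,000: 0.16004 × $400,000,000 = $64,016,000.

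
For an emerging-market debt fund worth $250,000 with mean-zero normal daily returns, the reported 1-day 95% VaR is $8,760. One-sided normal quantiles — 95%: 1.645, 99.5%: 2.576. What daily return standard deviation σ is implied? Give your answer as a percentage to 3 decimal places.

VaR as a fraction: $8,760 / $250,000 = 3.504%.
σ = VaR / z = 3.504% / 1.645 = 2.130%.

2.130%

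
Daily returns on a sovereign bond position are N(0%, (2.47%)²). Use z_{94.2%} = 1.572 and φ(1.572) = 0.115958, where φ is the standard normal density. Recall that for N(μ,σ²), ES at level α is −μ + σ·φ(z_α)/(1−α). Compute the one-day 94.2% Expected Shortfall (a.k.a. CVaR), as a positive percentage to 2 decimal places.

4.94%

Tail multiplier: φ(z)/(1−α) = 0.115958 / 0.058 = 1.999.
ES = 2.47% × 1.999 = 4.938%.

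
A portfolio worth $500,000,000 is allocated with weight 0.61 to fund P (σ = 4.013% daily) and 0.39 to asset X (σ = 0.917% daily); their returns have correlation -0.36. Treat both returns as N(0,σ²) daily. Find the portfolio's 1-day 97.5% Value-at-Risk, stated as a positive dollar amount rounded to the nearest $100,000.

$23,000,000

σ_p² = 0.61²·4.013² + 0.39²·0.917² + 2·-0.36·0.61·0.39·4.013·0.917 = 5.4899 (%²).
σ_p = √5.4899 = 2.343%.
At 97.5%, z = 1.960.
VaR = 1.960 × 2.343% = 4.592%; on $500,000,000 that is $22,960,000.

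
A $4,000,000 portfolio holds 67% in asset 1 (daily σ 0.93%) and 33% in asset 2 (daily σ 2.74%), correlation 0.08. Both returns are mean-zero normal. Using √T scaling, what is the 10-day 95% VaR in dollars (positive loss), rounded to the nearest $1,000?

$237,000

σ_p = √(0.67²·0.93² + 0.33²·2.74² + 2·0.08·0.67·0.33·0.93·2.74) = 1.138%.
σ_{10d} = 1.138% × √10 = 3.599%.
z(95%) = 1.645.
VaR = 1.645 × 3.599% = 5.920%; on $4,000,000 that is $236,800.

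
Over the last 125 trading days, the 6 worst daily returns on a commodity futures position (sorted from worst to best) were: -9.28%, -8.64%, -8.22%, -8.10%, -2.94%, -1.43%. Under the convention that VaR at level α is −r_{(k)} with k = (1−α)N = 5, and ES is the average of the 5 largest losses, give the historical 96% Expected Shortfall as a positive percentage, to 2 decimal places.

The 5 worst returns sum to -37.18%.
ES = −(-37.18%) / 5 = 7.436% ≈ 7.44%.

7.44%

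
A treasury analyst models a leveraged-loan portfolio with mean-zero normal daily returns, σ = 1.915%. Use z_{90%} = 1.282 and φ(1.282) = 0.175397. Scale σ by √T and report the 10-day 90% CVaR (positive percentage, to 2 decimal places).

10.62%

σ_{10d} = 1.915% × √10 = 6.056%.
ES multiplier = φ(z)/(1−α) = 0.175397/0.1 = 1.754.
ES = 6.056% × 1.754 = 10.622%.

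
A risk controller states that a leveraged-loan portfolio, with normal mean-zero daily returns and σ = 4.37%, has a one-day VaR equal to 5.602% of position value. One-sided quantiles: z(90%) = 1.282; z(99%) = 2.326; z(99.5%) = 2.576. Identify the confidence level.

Implied z = VaR/σ = 5.602 / 4.37 = 1.282.
This matches z(90%) = 1.282.

90%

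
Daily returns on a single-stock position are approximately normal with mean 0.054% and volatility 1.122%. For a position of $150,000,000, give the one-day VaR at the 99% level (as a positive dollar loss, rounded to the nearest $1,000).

At 99% one-sided, z = 2.326.
VaR = −μ + z·σ = −(0.054%) + 2.326 × 1.122% = 2.556%.
On $150,000,000: 0.02556 × $150,000,000 = $3,834,000.

$3,834,000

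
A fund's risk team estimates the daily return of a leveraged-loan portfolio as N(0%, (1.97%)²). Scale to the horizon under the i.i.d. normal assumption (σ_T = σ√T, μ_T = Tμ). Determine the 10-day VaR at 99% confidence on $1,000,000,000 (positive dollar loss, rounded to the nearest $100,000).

$144,900,000

At 99%, z = 2.326.
σ_{10d} = 1.97% × √10 = 6.230%.
VaR = 2.326 × 6.230% = 14.491%.
On $1,000,000,000: 0.14491 × $1,000,000,000 = $144,910,000.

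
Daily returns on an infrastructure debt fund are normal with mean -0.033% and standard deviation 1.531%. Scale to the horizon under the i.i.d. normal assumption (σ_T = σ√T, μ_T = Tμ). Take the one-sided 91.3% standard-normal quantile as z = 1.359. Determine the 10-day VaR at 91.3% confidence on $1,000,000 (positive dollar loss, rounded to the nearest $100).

σ_{10d} = 1.531% × √10 = 4.841%; μ_{10d} = 10 × -0.033% = -0.330%.
VaR = −(-0.330%) + 1.359 × 4.841% = 6.909%.
On $1,000,000: 0.06909 × $1,000,000 = $69,090.

$69,100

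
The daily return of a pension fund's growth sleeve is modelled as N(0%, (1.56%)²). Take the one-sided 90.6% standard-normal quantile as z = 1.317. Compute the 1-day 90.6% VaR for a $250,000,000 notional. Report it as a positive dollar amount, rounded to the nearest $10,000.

VaR = z·σ = 1.317 × 1.56% = 2.055%.
On $250,000,000: 0.02055 × $250,000,000 = $5,137,500.

$5,140,000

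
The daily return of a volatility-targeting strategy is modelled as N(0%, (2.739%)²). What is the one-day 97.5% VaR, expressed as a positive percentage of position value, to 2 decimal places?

At 97.5% one-sided, z = 1.960.
VaR = z·σ = 1.960 × 2.739% = 5.368%.

5.37%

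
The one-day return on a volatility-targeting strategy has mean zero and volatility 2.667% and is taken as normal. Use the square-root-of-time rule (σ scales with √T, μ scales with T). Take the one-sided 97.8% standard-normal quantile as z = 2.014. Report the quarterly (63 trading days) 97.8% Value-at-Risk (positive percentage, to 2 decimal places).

42.63%

σ_{63d} = 2.667% × √63 = 21.169%.
VaR = 2.014 × 21.169% = 42.634%.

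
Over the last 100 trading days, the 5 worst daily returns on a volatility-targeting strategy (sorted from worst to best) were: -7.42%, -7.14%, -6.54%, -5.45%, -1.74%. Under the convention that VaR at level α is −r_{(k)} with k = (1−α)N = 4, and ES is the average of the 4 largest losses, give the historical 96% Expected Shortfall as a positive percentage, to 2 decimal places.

6.64%

The 4 worst returns sum to -26.55%.
ES = −(-26.55%) / 4 = 6.6375% ≈ 6.64%.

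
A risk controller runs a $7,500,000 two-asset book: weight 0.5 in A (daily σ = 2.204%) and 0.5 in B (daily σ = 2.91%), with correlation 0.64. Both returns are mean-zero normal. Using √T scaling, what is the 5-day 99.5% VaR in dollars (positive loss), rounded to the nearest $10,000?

$1,000,000

σ_p = √(0.5²·2.204² + 0.5²·2.91² + 2·0.64·0.5·0.5·2.204·2.91) = 2.320%.
σ_{5d} = 2.320% × √5 = 5.188%.
z(99.5%) = 2.576.
VaR = 2.576 × 5.188% = 13.364%; on $7,500,000 that is $1,002,300.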